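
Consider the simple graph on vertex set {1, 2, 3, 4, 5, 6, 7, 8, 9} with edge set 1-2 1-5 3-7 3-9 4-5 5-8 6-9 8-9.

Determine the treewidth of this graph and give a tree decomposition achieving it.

Treewidth 1.
Bags: B1 = {5, 8}  B2 = {4, 5}  B3 = {8, 9}  B4 = {1, 5}  B5 = {3, 9}  B6 = {6, 9}  B7 = {1, 2}  B8 = {3, 7}
Tree: B1–B2, B1–B3, B1–B4, B3–B5, B5–B6, B4–B7, B5–B8

The largest bag has 2 vertices, giving width 1; this decomposition certifies tw(G) ≤ 1. G has an edge, so its treewidth is at least 1. Combining the bounds, tw(G) = 1.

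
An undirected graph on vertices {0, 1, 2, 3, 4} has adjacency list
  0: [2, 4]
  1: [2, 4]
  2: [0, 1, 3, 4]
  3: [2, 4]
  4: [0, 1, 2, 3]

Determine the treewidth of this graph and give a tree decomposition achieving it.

Treewidth 2.
Bags: B1 = {2, 3, 4}  B2 = {0, 2, 4}  B3 = {1, 2, 4}
Tree: B1–B2, B2–B3

Every bag has size at most 3, so the width is 3 − 1 = 2 and tw(G) ≤ 2. For the lower bound, the 3 vertices {0, 2, 4} are pairwise adjacent, and any tree decomposition puts a clique entirely inside one bag — forcing width ≥ 2. Therefore the treewidth is 2.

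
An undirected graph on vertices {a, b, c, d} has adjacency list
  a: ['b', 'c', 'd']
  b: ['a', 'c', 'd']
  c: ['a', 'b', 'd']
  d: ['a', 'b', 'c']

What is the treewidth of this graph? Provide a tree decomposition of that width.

Treewidth 3.
One such decomposition:
Bags: B1 = {a, b, c, d}
Tree: (single bag)

With just one bag of size 4, the width is 4 − 1 = 3, so tw(G) ≤ 3. For the lower bound, the 4 vertices {a, b, c, d} are pairwise adjacent, and any tree decomposition puts a clique entirely inside one bag — forcing width ≥ 3. The upper and lower bounds meet at 3, so that is the treewidth.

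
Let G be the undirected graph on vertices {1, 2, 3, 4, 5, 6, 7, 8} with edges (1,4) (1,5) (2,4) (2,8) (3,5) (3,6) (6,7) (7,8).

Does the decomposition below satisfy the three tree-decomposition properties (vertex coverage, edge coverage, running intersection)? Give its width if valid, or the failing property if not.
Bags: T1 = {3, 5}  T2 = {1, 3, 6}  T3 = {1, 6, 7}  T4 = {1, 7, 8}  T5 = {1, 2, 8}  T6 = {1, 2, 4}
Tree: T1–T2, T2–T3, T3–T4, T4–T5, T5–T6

A tree decomposition must satisfy three properties: every vertex lies in some bag; for every edge, both endpoints lie together in some bag; and for every vertex, the bags containing it form a connected subtree. Here edge (1,5) lies in no bag, so the decomposition is invalid.

No — edge (1,5) lies in no bag.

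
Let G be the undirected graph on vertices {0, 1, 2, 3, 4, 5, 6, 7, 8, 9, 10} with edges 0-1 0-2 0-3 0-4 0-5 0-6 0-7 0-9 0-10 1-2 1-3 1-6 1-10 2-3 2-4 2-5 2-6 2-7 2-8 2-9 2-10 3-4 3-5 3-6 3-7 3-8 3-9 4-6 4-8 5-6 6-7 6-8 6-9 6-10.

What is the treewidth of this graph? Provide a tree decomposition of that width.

Each bag holds 5 vertices, so the decomposition has width 4, which upper-bounds the treewidth. On the other hand G contains the 5-clique {0, 1, 2, 6, 10}. A clique must lie in a single bag of any decomposition, so no decomposition can have width below 4. The upper and lower bounds meet at 4, so that is the treewidth.

Treewidth 4.
One optimal decomposition is:
Bags: B1 = {0, 2, 3, 5, 6}  B2 = {0, 2, 3, 6, 9}  B3 = {0, 1, 2, 3, 6}  B4 = {0, 2, 3, 4, 6}  B5 = {0, 2, 3, 6, 7}  B6 = {2, 3, 4, 6, 8}  B7 = {0, 1, 2, 6, 10}
Tree: B1–B2, B1–B3, B1–B4, B2–B5, B4–B6, B3–B7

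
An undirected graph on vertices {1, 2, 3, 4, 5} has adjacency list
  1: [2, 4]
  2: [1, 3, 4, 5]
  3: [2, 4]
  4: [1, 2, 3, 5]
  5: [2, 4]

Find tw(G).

A width-2 tree decomposition is:
Bags: B1 = {2, 3, 4}  B2 = {2, 4, 5}  B3 = {1, 2, 4}
Tree: B1–B2, B1–B3
The largest bag has 3 vertices, giving width 2; this decomposition certifies tw(G) ≤ 2. On the other hand G contains the 3-clique {1, 2, 4}. A clique must lie in a single bag of any decomposition, so no decomposition can have width below 2. The upper and lower bounds meet at 2, so that is the treewidth.

2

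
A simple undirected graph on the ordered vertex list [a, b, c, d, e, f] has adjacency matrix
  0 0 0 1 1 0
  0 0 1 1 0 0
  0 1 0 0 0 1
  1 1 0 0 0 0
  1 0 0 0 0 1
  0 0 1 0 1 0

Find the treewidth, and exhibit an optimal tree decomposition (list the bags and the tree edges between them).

Treewidth 2.
One such decomposition:
Bags: B1 = {a, b, d}  B2 = {a, b, e}  B3 = {b, e, f}  B4 = {b, c, f}
Tree: B1–B2, B2–B3, B3–B4

Every bag has size at most 3, so the width is 3 − 1 = 2 and tw(G) ≤ 2. For the lower bound, G contains the cycle b–d–a–e–f–c–b, so G is not a forest; only forests have treewidth ≤ 1, hence tw(G) ≥ 2. The upper and lower bounds meet at 2, so that is the treewidth.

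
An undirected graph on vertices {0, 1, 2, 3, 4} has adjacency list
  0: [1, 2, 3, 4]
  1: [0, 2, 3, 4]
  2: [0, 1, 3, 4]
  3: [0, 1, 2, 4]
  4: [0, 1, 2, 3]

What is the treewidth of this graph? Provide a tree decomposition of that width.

Treewidth 4.
One such decomposition:
Bags: B1 = {0, 1, 2, 3, 4}
Tree: (single bag)

A single bag containing all 5 vertices is trivially a valid decomposition of width 4. For the lower bound, the 5 vertices {0, 1, 2, 3, 4} are pairwise adjacent, and any tree decomposition puts a clique entirely inside one bag — forcing width ≥ 4. Therefore the treewidth is 4.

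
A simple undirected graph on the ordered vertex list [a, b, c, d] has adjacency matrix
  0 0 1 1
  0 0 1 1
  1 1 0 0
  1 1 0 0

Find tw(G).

2

A width-2 tree decomposition is:
Bags: B1 = {a, b, d}  B2 = {a, b, c}
Tree: B1–B2
Each bag holds 3 vertices, so the decomposition has width 2, which upper-bounds the treewidth. The edges b–d–a–c–b form a cycle, so G is not a tree and its treewidth is at least 2. The upper and lower bounds meet at 2, so that is the treewidth.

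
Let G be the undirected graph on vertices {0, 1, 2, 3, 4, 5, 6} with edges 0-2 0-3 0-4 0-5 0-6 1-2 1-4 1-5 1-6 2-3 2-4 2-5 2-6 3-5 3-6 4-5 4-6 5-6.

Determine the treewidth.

4

A width-4 tree decomposition is:
Bags: B1 = {0, 2, 3, 5, 6}  B2 = {0, 2, 4, 5, 6}  B3 = {1, 2, 4, 5, 6}
Tree: B1–B2, B2–B3
Each bag holds 5 vertices, so the decomposition has width 4, which upper-bounds the treewidth. Conversely, {0, 2, 3, 5, 6} is a clique of size 5, and the vertices of any clique must share a bag in every tree decomposition; so some bag has ≥ 5 vertices and tw(G) ≥ 4. Therefore the treewidth is 4.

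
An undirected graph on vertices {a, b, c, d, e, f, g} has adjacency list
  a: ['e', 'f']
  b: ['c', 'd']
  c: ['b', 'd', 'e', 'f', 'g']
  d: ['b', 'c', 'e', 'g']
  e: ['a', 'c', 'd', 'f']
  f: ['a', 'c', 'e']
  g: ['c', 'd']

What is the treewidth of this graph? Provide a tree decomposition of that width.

Treewidth 2.
One such decomposition:
Bags: B1 = {a, e, f}  B2 = {c, e, f}  B3 = {c, d, e}  B4 = {c, d, g}  B5 = {b, c, d}
Tree: B1–B2, B2–B3, B3–B4, B4–B5

The largest bag has 3 vertices, giving width 2; this decomposition certifies tw(G) ≤ 2. On the other hand G contains the 3-clique {c, d, g}. A clique must lie in a single bag of any decomposition, so no decomposition can have width below 2. Hence tw(G) = 2 exactly.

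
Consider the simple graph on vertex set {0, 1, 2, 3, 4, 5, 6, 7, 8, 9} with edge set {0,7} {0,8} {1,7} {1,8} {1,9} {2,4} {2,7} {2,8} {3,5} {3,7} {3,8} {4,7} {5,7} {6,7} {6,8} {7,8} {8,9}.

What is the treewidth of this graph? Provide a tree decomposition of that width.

Every bag has size at most 3, so the width is 3 − 1 = 2 and tw(G) ≤ 2. On the other hand G contains the 3-clique {1, 8, 9}. A clique must lie in a single bag of any decomposition, so no decomposition can have width below 2. Therefore the treewidth is 2.

Treewidth 2.
One such decomposition:
Bags: B1 = {2, 7, 8}  B2 = {3, 7, 8}  B3 = {3, 5, 7}  B4 = {6, 7, 8}  B5 = {2, 4, 7}  B6 = {1, 7, 8}  B7 = {0, 7, 8}  B8 = {1, 8, 9}
Tree: B1–B2, B2–B3, B1–B4, B1–B5, B4–B6, B1–B7, B6–B8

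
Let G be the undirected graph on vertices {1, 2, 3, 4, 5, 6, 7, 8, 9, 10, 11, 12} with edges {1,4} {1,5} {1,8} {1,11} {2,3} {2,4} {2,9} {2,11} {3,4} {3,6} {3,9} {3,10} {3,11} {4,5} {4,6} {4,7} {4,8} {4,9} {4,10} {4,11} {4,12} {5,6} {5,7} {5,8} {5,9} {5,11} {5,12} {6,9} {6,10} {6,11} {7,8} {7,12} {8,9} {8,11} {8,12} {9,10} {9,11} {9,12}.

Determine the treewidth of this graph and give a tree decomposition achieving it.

Treewidth 4.
One optimal decomposition is:
Bags: B1 = {2, 3, 4, 9, 11}  B2 = {3, 4, 6, 9, 11}  B3 = {4, 5, 6, 9, 11}  B4 = {4, 5, 8, 9, 11}  B5 = {1, 4, 5, 8, 11}  B6 = {4, 5, 8, 9, 12}  B7 = {3, 4, 6, 9, 10}  B8 = {4, 5, 7, 8, 12}
Tree: B1–B2, B2–B3, B3–B4, B4–B5, B4–B6, B2–B7, B6–B8

Every bag has size at most 5, so the width is 5 − 1 = 4 and tw(G) ≤ 4. On the other hand G contains the 5-clique {1, 4, 5, 8, 11}. A clique must lie in a single bag of any decomposition, so no decomposition can have width below 4. Combining the bounds, tw(G) = 4.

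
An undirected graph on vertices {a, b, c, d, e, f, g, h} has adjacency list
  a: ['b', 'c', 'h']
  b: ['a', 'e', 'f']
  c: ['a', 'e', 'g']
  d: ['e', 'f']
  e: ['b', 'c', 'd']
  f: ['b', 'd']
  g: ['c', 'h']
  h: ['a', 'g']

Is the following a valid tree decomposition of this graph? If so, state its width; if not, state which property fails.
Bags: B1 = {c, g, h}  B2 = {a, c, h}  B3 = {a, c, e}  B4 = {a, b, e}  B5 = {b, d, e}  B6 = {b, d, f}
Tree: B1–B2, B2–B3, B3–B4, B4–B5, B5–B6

Yes; width 2.

Every vertex of G appears in some bag (union = {a, b, c, d, e, f, g, h}); every edge is covered by a bag; and for each vertex v the set of bags containing v is connected in the bag tree. The decomposition is therefore valid. The largest bag has 3 vertices, so the width is 2.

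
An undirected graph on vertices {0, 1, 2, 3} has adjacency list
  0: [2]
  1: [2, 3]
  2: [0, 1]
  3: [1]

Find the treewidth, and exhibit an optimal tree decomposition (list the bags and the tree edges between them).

Treewidth 1.
One optimal decomposition is:
Bags: B1 = {0, 2}  B2 = {1, 2}  B3 = {1, 3}
Tree: B1–B2, B2–B3

Every bag has size at most 2, so the width is 2 − 1 = 1 and tw(G) ≤ 1. Any graph with an edge has treewidth ≥ 1, and G has the edge 0–2. Hence tw(G) = 1 exactly.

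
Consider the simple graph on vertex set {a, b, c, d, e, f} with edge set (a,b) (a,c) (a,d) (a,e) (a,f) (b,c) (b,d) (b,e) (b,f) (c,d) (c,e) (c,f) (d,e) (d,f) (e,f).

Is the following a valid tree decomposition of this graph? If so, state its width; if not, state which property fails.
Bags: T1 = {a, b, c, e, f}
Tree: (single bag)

No — vertex d appears in no bag.

A tree decomposition must satisfy three properties: every vertex lies in some bag; for every edge, both endpoints lie together in some bag; and for every vertex, the bags containing it form a connected subtree. Here vertex d appears in no bag, so the decomposition is invalid.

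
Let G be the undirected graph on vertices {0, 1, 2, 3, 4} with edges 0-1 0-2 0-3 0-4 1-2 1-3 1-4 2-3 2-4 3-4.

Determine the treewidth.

4

A width-4 tree decomposition is:
Bags: B1 = {0, 1, 2, 3, 4}
Tree: (single bag)
A single bag containing all 5 vertices is trivially a valid decomposition of width 4. Conversely, {0, 1, 2, 3, 4} is a clique of size 5, and the vertices of any clique must share a bag in every tree decomposition; so some bag has ≥ 5 vertices and tw(G) ≥ 4. The upper and lower bounds meet at 4, so that is the treewidth.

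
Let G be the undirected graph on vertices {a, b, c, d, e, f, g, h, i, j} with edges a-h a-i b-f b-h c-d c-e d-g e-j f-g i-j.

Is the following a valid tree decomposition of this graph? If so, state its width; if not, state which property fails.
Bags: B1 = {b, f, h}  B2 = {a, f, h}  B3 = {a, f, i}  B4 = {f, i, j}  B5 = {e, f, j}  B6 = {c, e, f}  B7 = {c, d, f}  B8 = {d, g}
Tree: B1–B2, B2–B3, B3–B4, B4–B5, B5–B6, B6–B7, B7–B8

No — edge (f,g) lies in no bag.

A tree decomposition must satisfy three properties: every vertex lies in some bag; for every edge, both endpoints lie together in some bag; and for every vertex, the bags containing it form a connected subtree. Here edge (f,g) lies in no bag, so the decomposition is invalid.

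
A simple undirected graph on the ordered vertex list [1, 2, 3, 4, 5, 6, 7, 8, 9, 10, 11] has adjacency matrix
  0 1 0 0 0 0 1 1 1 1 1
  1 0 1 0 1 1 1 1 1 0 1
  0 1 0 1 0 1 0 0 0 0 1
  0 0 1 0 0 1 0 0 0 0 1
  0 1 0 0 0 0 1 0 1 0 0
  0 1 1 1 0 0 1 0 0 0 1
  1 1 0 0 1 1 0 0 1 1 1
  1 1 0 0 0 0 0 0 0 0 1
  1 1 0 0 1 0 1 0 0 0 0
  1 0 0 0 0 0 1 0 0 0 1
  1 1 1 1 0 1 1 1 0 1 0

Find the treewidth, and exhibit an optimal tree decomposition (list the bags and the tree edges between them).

Each bag holds 4 vertices, so the decomposition has width 3, which upper-bounds the treewidth. For the lower bound, the 4 vertices {1, 2, 8, 11} are pairwise adjacent, and any tree decomposition puts a clique entirely inside one bag — forcing width ≥ 3. Combining the bounds, tw(G) = 3.

Treewidth 3.
One optimal decomposition is:
Bags: B1 = {1, 2, 7, 11}  B2 = {1, 2, 8, 11}  B3 = {1, 2, 7, 9}  B4 = {2, 6, 7, 11}  B5 = {2, 3, 6, 11}  B6 = {2, 5, 7, 9}  B7 = {3, 4, 6, 11}  B8 = {1, 7, 10, 11}
Tree: B1–B2, B1–B3, B1–B4, B4–B5, B3–B6, B5–B7, B1–B8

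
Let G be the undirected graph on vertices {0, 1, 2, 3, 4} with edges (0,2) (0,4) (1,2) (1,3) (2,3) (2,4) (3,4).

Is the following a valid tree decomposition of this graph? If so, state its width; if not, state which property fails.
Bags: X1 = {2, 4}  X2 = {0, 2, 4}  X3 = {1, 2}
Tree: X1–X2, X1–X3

No — vertex 3 appears in no bag.

A tree decomposition must satisfy three properties: every vertex lies in some bag; for every edge, both endpoints lie together in some bag; and for every vertex, the bags containing it form a connected subtree. Here vertex 3 appears in no bag, so the decomposition is invalid.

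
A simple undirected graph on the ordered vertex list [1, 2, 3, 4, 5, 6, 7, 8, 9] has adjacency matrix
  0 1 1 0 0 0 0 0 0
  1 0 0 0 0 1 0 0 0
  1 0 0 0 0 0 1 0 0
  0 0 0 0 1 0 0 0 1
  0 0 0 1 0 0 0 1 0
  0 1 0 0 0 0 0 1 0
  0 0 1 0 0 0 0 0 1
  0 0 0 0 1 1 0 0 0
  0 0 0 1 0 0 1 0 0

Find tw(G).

A width-2 tree decomposition is:
Bags: B1 = {5, 6, 8}  B2 = {4, 5, 6}  B3 = {4, 6, 9}  B4 = {6, 7, 9}  B5 = {3, 6, 7}  B6 = {1, 3, 6}  B7 = {1, 2, 6}
Tree: B1–B2, B2–B3, B3–B4, B4–B5, B5–B6, B6–B7
Each bag holds 3 vertices, so the decomposition has width 2, which upper-bounds the treewidth. For the lower bound, G contains the cycle 6–8–5–4–9–7–3–1–2–6, so G is not a forest; only forests have treewidth ≤ 1, hence tw(G) ≥ 2. Combining the bounds, tw(G) = 2.

2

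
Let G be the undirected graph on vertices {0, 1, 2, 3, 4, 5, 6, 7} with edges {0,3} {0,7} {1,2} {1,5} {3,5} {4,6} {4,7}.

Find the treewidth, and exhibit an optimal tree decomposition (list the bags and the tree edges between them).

The largest bag has 2 vertices, giving width 1; this decomposition certifies tw(G) ≤ 1. Since G has at least one edge (e.g. 2–1), it is not an edgeless graph, so tw(G) ≥ 1. The upper and lower bounds meet at 1, so that is the treewidth.

Treewidth 1.
One such decomposition:
Bags: B1 = {1, 2}  B2 = {1, 5}  B3 = {3, 5}  B4 = {0, 3}  B5 = {0, 7}  B6 = {4, 7}  B7 = {4, 6}
Tree: B1–B2, B2–B3, B3–B4, B4–B5, B5–B6, B6–B7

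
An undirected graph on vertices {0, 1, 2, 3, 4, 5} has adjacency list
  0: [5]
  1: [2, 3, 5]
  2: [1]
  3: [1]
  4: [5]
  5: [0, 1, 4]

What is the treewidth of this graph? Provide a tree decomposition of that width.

Each bag holds 2 vertices, so the decomposition has width 1, which upper-bounds the treewidth. Since G has at least one edge (e.g. 2–1), it is not an edgeless graph, so tw(G) ≥ 1. Combining the bounds, tw(G) = 1.

Treewidth 1.
One such decomposition:
Bags: B1 = {1, 2}  B2 = {1, 5}  B3 = {0, 5}  B4 = {4, 5}  B5 = {1, 3}
Tree: B1–B2, B2–B3, B2–B4, B2–B5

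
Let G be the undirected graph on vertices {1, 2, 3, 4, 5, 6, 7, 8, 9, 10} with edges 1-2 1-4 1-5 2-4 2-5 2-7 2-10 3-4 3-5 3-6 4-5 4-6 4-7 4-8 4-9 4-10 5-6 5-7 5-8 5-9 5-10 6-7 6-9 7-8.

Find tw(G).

A width-3 tree decomposition is:
Bags: B1 = {4, 5, 6, 9}  B2 = {4, 5, 6, 7}  B3 = {3, 4, 5, 6}  B4 = {2, 4, 5, 7}  B5 = {4, 5, 7, 8}  B6 = {2, 4, 5, 10}  B7 = {1, 2, 4, 5}
Tree: B1–B2, B2–B3, B2–B4, B2–B5, B4–B6, B4–B7
Every bag has size at most 4, so the width is 4 − 1 = 3 and tw(G) ≤ 3. On the other hand G contains the 4-clique {1, 2, 4, 5}. A clique must lie in a single bag of any decomposition, so no decomposition can have width below 3. Therefore the treewidth is 3.

3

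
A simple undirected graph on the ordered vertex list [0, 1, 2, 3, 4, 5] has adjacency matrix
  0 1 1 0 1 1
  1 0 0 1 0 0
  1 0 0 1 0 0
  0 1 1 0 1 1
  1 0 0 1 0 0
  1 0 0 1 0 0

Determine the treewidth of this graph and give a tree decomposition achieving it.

Treewidth 2.
One optimal decomposition is:
Bags: B1 = {0, 1, 3}  B2 = {0, 2, 3}  B3 = {0, 3, 4}  B4 = {0, 3, 5}
Tree: B1–B2, B2–B3, B3–B4

Every bag has size at most 3, so the width is 3 − 1 = 2 and tw(G) ≤ 2. For the lower bound, G contains the cycle 1–3–2–0–1, so G is not a forest; only forests have treewidth ≤ 1, hence tw(G) ≥ 2. Combining the bounds, tw(G) = 2.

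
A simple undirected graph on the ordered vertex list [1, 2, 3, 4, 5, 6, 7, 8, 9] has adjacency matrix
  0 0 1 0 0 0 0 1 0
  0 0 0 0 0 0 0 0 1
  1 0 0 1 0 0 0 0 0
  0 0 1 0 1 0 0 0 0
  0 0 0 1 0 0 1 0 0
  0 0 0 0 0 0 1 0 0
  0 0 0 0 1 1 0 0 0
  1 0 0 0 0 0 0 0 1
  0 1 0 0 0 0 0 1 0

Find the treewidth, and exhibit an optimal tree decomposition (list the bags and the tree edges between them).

Every bag has size at most 2, so the width is 2 − 1 = 1 and tw(G) ≤ 1. G has an edge, so its treewidth is at least 1. Therefore the treewidth is 1.

Treewidth 1.
One optimal decomposition is:
Bags: B1 = {6, 7}  B2 = {5, 7}  B3 = {4, 5}  B4 = {3, 4}  B5 = {1, 3}  B6 = {1, 8}  B7 = {8, 9}  B8 = {2, 9}
Tree: B1–B2, B2–B3, B3–B4, B4–B5, B5–B6, B6–B7, B7–B8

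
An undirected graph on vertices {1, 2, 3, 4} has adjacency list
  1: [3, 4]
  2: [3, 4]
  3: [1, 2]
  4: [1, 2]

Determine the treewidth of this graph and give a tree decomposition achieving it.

Treewidth 2.
One such decomposition:
Bags: B1 = {1, 3, 4}  B2 = {2, 3, 4}
Tree: B1–B2

The largest bag has 3 vertices, giving width 2; this decomposition certifies tw(G) ≤ 2. The edges 3–1–4–2–3 form a cycle, so G is not a tree and its treewidth is at least 2. The upper and lower bounds meet at 2, so that is the treewidth.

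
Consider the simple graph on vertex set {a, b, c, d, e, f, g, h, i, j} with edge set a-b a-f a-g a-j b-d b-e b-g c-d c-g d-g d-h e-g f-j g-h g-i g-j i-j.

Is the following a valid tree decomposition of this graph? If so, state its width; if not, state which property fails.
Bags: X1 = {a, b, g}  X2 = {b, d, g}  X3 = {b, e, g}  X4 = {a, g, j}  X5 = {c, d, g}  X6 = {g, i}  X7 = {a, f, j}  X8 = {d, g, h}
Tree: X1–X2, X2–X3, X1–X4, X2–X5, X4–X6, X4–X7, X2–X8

No — edge (j,i) lies in no bag.

A tree decomposition must satisfy three properties: every vertex lies in some bag; for every edge, both endpoints lie together in some bag; and for every vertex, the bags containing it form a connected subtree. Here edge (j,i) lies in no bag, so the decomposition is invalid.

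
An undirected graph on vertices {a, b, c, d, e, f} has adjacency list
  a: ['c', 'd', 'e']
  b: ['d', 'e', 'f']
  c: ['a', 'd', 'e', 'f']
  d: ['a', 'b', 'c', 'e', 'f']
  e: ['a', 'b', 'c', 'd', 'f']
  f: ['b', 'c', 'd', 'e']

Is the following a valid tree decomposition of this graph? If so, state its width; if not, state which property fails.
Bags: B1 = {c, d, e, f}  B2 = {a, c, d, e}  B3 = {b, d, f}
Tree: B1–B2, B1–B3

No — edge (e,b) lies in no bag.

A tree decomposition must satisfy three properties: every vertex lies in some bag; for every edge, both endpoints lie together in some bag; and for every vertex, the bags containing it form a connected subtree. Here edge (e,b) lies in no bag, so the decomposition is invalid.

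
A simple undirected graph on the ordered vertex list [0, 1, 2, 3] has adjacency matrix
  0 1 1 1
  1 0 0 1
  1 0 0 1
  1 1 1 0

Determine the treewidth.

A width-2 tree decomposition is:
Bags: B1 = {0, 2, 3}  B2 = {0, 1, 3}
Tree: B1–B2
Each bag holds 3 vertices, so the decomposition has width 2, which upper-bounds the treewidth. Conversely, {0, 1, 3} is a clique of size 3, and the vertices of any clique must share a bag in every tree decomposition; so some bag has ≥ 3 vertices and tw(G) ≥ 2. Hence tw(G) = 2 exactly.

2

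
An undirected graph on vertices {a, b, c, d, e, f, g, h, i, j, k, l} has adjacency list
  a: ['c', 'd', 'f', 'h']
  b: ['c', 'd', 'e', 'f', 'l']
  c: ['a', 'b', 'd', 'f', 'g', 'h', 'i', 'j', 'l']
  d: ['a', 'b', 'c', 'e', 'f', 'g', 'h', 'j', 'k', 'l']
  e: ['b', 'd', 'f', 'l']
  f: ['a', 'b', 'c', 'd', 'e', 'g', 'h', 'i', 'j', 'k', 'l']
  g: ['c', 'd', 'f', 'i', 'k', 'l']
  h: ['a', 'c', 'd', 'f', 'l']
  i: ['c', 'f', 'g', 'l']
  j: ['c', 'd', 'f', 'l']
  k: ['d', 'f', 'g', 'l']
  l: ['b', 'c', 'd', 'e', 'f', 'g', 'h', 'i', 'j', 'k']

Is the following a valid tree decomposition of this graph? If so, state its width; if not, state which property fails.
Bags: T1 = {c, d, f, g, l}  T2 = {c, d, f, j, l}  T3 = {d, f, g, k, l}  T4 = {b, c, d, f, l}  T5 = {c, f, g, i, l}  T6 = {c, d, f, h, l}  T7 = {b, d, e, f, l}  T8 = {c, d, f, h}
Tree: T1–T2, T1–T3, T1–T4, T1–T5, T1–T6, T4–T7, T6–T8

A tree decomposition must satisfy three properties: every vertex lies in some bag; for every edge, both endpoints lie together in some bag; and for every vertex, the bags containing it form a connected subtree. Here vertex a appears in no bag, so the decomposition is invalid.

No — vertex a appears in no bag.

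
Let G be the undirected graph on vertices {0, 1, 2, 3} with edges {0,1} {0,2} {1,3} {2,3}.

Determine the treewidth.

2

A width-2 tree decomposition is:
Bags: B1 = {0, 1, 2}  B2 = {1, 2, 3}
Tree: B1–B2
Every bag has size at most 3, so the width is 3 − 1 = 2 and tw(G) ≤ 2. Since 1–0–2–3–1 is a cycle in G, G is not acyclic. Forests are exactly the graphs of treewidth ≤ 1, so tw(G) ≥ 2. Therefore the treewidth is 2.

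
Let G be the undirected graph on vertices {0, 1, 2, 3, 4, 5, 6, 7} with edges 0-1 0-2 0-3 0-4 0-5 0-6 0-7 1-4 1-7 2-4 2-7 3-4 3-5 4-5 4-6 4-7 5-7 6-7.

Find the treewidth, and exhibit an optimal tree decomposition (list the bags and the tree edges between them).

Treewidth 3.
Bags: B1 = {0, 2, 4, 7}  B2 = {0, 4, 5, 7}  B3 = {0, 1, 4, 7}  B4 = {0, 3, 4, 5}  B5 = {0, 4, 6, 7}
Tree: B1–B2, B2–B3, B2–B4, B3–B5

Each bag holds 4 vertices, so the decomposition has width 3, which upper-bounds the treewidth. Conversely, {0, 3, 4, 5} is a clique of size 4, and the vertices of any clique must share a bag in every tree decomposition; so some bag has ≥ 4 vertices and tw(G) ≥ 3. The upper and lower bounds meet at 3, so that is the treewidth.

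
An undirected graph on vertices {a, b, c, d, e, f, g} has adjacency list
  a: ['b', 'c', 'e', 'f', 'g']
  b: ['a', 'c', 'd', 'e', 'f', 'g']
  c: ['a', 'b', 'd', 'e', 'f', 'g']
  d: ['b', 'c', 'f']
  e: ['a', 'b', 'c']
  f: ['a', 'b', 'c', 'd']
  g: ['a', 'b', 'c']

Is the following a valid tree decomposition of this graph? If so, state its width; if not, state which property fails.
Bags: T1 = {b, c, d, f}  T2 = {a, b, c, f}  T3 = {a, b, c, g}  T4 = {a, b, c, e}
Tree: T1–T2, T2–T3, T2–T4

Vertex coverage: the bags together contain {a, b, c, d, e, f, g}, the full vertex set. Edge coverage: each edge of G has both endpoints in at least one bag. Running intersection: for every vertex, the bags containing it form a connected subtree. All three properties hold, so this is a valid tree decomposition of width max|bag| − 1 = 3, and hence tw(G) ≤ 3.

Yes; width 3.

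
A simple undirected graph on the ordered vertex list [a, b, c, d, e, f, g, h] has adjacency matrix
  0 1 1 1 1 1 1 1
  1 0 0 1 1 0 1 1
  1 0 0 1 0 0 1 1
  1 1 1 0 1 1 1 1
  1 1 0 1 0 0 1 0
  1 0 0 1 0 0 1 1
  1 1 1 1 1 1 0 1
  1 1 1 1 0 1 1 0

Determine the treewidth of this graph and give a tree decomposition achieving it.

Treewidth 4.
One optimal decomposition is:
Bags: B1 = {a, b, d, g, h}  B2 = {a, c, d, g, h}  B3 = {a, d, f, g, h}  B4 = {a, b, d, e, g}
Tree: B1–B2, B2–B3, B1–B4

The largest bag has 5 vertices, giving width 4; this decomposition certifies tw(G) ≤ 4. On the other hand G contains the 5-clique {a, b, d, e, g}. A clique must lie in a single bag of any decomposition, so no decomposition can have width below 4. Therefore the treewidth is 4.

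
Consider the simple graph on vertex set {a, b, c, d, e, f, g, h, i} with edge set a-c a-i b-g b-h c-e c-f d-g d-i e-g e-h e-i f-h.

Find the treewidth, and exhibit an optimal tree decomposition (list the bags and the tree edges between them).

Treewidth 3.
Bags: B1 = {b, f, g, h}  B2 = {e, f, g, h}  B3 = {c, e, f, g}  B4 = {c, d, e, g}  B5 = {c, d, e, i}  B6 = {a, c, d, i}
Tree: B1–B2, B2–B3, B3–B4, B4–B5, B5–B6

The largest bag has 4 vertices, giving width 3; this decomposition certifies tw(G) ≤ 3. For the lower bound: the 4 vertex sets {b,f,h}, {g}, {e}, {a,c,d,i} are disjoint, each induces a connected subgraph, and every pair is joined by at least one edge of G. Contracting each set to a single vertex therefore yields K_{4} as a minor, and since treewidth is minor-monotone, tw(G) ≥ tw(K_{4}) = 3. Hence tw(G) = 3 exactly.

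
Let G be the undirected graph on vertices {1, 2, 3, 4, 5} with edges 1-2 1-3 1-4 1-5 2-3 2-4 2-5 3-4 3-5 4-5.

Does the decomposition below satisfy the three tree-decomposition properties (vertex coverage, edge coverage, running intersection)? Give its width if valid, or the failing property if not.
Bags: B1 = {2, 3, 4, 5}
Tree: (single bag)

No — vertex 1 appears in no bag.

A tree decomposition must satisfy three properties: every vertex lies in some bag; for every edge, both endpoints lie together in some bag; and for every vertex, the bags containing it form a connected subtree. Here vertex 1 appears in no bag, so the decomposition is invalid.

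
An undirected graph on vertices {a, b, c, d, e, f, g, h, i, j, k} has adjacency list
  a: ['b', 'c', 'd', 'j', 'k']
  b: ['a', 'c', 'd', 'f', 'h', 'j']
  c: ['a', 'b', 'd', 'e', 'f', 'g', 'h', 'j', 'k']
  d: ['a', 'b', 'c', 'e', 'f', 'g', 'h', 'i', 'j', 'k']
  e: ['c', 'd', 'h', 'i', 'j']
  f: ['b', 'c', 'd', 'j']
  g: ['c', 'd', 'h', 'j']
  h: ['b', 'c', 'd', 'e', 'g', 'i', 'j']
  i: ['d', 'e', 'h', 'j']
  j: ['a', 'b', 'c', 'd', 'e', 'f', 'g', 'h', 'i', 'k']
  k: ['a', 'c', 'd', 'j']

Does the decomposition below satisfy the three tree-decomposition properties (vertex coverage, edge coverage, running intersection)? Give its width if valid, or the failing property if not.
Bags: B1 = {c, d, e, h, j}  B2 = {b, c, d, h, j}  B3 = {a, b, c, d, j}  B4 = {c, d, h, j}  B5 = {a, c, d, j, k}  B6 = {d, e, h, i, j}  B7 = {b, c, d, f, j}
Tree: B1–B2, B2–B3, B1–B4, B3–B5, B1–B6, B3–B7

A tree decomposition must satisfy three properties: every vertex lies in some bag; for every edge, both endpoints lie together in some bag; and for every vertex, the bags containing it form a connected subtree. Here vertex g appears in no bag, so the decomposition is invalid.

No — vertex g appears in no bag.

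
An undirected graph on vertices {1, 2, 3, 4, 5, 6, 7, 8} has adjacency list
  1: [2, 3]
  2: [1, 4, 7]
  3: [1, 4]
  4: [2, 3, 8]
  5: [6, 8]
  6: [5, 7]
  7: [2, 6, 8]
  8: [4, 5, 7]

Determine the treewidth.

2

A width-2 tree decomposition is:
Bags: B1 = {5, 6, 7}  B2 = {5, 7, 8}  B3 = {2, 7, 8}  B4 = {2, 4, 8}  B5 = {1, 2, 4}  B6 = {1, 3, 4}
Tree: B1–B2, B2–B3, B3–B4, B4–B5, B5–B6
Each bag holds 3 vertices, so the decomposition has width 2, which upper-bounds the treewidth. The edges 6–5–8–7–6 form a cycle, so G is not a tree and its treewidth is at least 2. The upper and lower bounds meet at 2, so that is the treewidth.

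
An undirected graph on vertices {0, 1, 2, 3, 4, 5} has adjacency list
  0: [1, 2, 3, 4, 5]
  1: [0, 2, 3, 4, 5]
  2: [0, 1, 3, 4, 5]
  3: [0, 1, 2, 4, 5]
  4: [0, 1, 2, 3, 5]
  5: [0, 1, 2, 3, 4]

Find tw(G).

5

A width-5 tree decomposition is:
Bags: B1 = {0, 1, 2, 3, 4, 5}
Tree: (single bag)
A single bag containing all 6 vertices is trivially a valid decomposition of width 5. On the other hand G contains the 6-clique {0, 1, 2, 3, 4, 5}. A clique must lie in a single bag of any decomposition, so no decomposition can have width below 5. Therefore the treewidth is 5.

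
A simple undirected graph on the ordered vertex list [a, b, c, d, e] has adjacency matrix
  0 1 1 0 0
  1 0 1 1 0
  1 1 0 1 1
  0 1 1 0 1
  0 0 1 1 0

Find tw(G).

2

A width-2 tree decomposition is:
Bags: B1 = {c, d, e}  B2 = {b, c, d}  B3 = {a, b, c}
Tree: B1–B2, B2–B3
Each bag holds 3 vertices, so the decomposition has width 2, which upper-bounds the treewidth. On the other hand G contains the 3-clique {c, d, e}. A clique must lie in a single bag of any decomposition, so no decomposition can have width below 2. Hence tw(G) = 2 exactly.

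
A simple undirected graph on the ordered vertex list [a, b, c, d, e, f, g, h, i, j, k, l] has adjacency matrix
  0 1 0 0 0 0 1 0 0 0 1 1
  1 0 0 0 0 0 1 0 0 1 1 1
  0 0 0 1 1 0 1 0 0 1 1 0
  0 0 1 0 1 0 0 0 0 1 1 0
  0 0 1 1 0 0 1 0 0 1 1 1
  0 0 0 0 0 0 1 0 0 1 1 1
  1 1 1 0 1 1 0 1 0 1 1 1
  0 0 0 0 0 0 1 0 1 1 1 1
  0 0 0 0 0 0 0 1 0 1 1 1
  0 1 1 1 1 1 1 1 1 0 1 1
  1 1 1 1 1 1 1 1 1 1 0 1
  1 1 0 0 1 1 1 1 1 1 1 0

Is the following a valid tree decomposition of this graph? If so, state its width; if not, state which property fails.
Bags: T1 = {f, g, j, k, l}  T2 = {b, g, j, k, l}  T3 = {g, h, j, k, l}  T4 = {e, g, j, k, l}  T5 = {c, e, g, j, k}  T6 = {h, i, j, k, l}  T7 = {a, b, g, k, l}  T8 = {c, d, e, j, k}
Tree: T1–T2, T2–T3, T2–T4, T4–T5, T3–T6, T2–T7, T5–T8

Yes; width 4.

Checking the three conditions: (i) the bags cover all of {a, b, c, d, e, f, g, h, i, j, k, l}; (ii) for each edge, some bag contains both endpoints; (iii) the bags containing any fixed vertex form a subtree. All hold, so the decomposition is valid with width 5 − 1 = 4.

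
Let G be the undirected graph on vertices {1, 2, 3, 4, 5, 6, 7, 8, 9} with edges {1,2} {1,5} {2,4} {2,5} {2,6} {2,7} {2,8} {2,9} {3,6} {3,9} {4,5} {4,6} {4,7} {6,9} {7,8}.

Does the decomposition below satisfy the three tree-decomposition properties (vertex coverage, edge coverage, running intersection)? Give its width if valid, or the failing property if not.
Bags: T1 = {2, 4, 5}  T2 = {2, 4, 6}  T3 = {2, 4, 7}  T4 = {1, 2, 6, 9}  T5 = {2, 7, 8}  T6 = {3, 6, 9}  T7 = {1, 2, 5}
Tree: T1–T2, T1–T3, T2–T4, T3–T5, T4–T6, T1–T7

No — bags containing vertex 1 are not connected in the tree.

A tree decomposition must satisfy three properties: every vertex lies in some bag; for every edge, both endpoints lie together in some bag; and for every vertex, the bags containing it form a connected subtree. Here bags containing vertex 1 are not connected in the tree, so the decomposition is invalid.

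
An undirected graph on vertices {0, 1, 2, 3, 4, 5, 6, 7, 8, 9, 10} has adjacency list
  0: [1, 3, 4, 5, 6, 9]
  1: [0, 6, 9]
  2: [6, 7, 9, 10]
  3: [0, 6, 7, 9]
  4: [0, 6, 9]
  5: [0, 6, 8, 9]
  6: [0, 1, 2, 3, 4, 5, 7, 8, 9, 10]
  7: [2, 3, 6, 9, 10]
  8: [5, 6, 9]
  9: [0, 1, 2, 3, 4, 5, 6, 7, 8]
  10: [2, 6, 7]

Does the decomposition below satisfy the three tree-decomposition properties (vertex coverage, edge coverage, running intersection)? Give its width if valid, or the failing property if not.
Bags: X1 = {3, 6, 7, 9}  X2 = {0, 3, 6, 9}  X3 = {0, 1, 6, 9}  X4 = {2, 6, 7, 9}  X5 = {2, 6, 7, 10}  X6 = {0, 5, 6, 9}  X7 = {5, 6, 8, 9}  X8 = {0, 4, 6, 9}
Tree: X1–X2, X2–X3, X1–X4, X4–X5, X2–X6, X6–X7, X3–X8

Yes; width 3.

Checking the three conditions: (i) the bags cover all of {0, 1, 2, 3, 4, 5, 6, 7, 8, 9, 10}; (ii) for each edge, some bag contains both endpoints; (iii) the bags containing any fixed vertex form a subtree. All hold, so the decomposition is valid with width 4 − 1 = 3.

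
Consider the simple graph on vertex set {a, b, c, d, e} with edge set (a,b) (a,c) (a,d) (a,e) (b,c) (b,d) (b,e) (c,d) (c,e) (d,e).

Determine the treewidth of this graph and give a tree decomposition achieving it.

Treewidth 4.
Bags: B1 = {a, b, c, d, e}
Tree: (single bag)

With just one bag of size 5, the width is 5 − 1 = 4, so tw(G) ≤ 4. Conversely, {a, b, c, d, e} is a clique of size 5, and the vertices of any clique must share a bag in every tree decomposition; so some bag has ≥ 5 vertices and tw(G) ≥ 4. Therefore the treewidth is 4.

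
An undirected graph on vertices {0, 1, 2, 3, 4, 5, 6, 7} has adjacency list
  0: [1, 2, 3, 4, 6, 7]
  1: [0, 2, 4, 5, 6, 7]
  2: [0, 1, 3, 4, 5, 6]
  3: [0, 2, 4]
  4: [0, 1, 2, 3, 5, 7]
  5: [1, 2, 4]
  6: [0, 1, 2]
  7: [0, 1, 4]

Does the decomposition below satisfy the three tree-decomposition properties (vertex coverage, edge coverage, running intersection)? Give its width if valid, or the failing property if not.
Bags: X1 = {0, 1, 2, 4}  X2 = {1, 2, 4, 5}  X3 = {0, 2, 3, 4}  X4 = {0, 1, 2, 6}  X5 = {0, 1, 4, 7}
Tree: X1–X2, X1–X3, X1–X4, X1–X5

Yes; width 3.

Vertex coverage: the bags together contain {0, 1, 2, 3, 4, 5, 6, 7}, the full vertex set. Edge coverage: each edge of G has both endpoints in at least one bag. Running intersection: for every vertex, the bags containing it form a connected subtree. All three properties hold, so this is a valid tree decomposition of width max|bag| − 1 = 3, and hence tw(G) ≤ 3.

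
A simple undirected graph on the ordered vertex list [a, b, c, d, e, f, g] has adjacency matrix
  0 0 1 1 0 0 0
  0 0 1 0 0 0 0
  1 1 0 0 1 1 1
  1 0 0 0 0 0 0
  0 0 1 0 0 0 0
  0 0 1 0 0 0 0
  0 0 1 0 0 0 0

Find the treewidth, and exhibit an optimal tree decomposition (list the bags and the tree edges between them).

Treewidth 1.
Bags: B1 = {b, c}  B2 = {c, g}  B3 = {c, e}  B4 = {a, c}  B5 = {a, d}  B6 = {c, f}
Tree: B1–B2, B2–B3, B1–B4, B4–B5, B2–B6

The largest bag has 2 vertices, giving width 1; this decomposition certifies tw(G) ≤ 1. Since G has at least one edge (e.g. b–c), it is not an edgeless graph, so tw(G) ≥ 1. Combining the bounds, tw(G) = 1.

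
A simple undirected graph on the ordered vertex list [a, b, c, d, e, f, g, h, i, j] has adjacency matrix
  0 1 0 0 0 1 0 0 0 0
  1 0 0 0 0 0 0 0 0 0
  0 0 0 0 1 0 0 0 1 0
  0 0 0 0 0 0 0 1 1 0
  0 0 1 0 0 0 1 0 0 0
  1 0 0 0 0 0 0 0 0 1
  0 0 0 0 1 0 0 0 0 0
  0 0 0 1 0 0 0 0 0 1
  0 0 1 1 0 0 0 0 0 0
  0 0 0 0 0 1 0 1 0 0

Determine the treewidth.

A width-1 tree decomposition is:
Bags: B1 = {e, g}  B2 = {c, e}  B3 = {c, i}  B4 = {d, i}  B5 = {d, h}  B6 = {h, j}  B7 = {f, j}  B8 = {a, f}  B9 = {a, b}
Tree: B1–B2, B2–B3, B3–B4, B4–B5, B5–B6, B6–B7, B7–B8, B8–B9
The largest bag has 2 vertices, giving width 1; this decomposition certifies tw(G) ≤ 1. Any graph with an edge has treewidth ≥ 1, and G has the edge g–e. Hence tw(G) = 1 exactly.

1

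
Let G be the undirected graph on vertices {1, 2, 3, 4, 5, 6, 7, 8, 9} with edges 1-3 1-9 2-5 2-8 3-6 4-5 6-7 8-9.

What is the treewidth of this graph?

1

A width-1 tree decomposition is:
Bags: B1 = {4, 5}  B2 = {2, 5}  B3 = {2, 8}  B4 = {8, 9}  B5 = {1, 9}  B6 = {1, 3}  B7 = {3, 6}  B8 = {6, 7}
Tree: B1–B2, B2–B3, B3–B4, B4–B5, B5–B6, B6–B7, B7–B8
Every bag has size at most 2, so the width is 2 − 1 = 1 and tw(G) ≤ 1. Any graph with an edge has treewidth ≥ 1, and G has the edge 4–5. The upper and lower bounds meet at 1, so that is the treewidth.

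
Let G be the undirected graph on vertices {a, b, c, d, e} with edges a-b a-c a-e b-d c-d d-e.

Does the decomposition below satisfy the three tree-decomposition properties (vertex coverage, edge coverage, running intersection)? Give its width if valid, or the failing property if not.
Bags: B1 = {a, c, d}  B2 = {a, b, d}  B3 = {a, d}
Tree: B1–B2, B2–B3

No — vertex e appears in no bag.

A tree decomposition must satisfy three properties: every vertex lies in some bag; for every edge, both endpoints lie together in some bag; and for every vertex, the bags containing it form a connected subtree. Here vertex e appears in no bag, so the decomposition is invalid.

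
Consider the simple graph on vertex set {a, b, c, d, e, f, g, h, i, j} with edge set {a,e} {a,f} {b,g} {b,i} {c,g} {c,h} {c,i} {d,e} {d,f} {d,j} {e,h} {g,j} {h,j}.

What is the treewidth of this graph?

2

A width-2 tree decomposition is:
Bags: B1 = {a, e, f}  B2 = {d, e, f}  B3 = {d, e, h}  B4 = {d, h, j}  B5 = {c, h, j}  B6 = {c, g, j}  B7 = {c, g, i}  B8 = {b, g, i}
Tree: B1–B2, B2–B3, B3–B4, B4–B5, B5–B6, B6–B7, B7–B8
Every bag has size at most 3, so the width is 3 − 1 = 2 and tw(G) ≤ 2. Since a–f–d–e–a is a cycle in G, G is not acyclic. Forests are exactly the graphs of treewidth ≤ 1, so tw(G) ≥ 2. Therefore the treewidth is 2.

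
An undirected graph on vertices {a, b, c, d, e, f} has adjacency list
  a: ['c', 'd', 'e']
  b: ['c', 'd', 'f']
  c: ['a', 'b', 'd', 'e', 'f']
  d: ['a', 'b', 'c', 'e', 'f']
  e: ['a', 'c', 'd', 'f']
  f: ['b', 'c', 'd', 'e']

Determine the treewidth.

3

A width-3 tree decomposition is:
Bags: B1 = {b, c, d, f}  B2 = {c, d, e, f}  B3 = {a, c, d, e}
Tree: B1–B2, B2–B3
The largest bag has 4 vertices, giving width 3; this decomposition certifies tw(G) ≤ 3. For the lower bound, the 4 vertices {a, c, d, e} are pairwise adjacent, and any tree decomposition puts a clique entirely inside one bag — forcing width ≥ 3. The upper and lower bounds meet at 3, so that is the treewidth.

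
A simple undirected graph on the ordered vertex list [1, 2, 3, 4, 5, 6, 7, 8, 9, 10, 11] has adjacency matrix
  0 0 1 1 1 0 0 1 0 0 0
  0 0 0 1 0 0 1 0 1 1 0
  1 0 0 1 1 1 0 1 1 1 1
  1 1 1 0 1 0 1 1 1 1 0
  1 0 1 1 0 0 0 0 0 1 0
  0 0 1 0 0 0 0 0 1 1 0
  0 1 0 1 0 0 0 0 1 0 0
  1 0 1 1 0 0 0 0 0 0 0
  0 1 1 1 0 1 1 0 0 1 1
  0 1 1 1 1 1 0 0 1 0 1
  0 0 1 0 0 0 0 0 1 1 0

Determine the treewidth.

A width-3 tree decomposition is:
Bags: B1 = {3, 4, 9, 10}  B2 = {2, 4, 9, 10}  B3 = {3, 4, 5, 10}  B4 = {1, 3, 4, 5}  B5 = {1, 3, 4, 8}  B6 = {3, 6, 9, 10}  B7 = {3, 9, 10, 11}  B8 = {2, 4, 7, 9}
Tree: B1–B2, B1–B3, B3–B4, B4–B5, B1–B6, B1–B7, B2–B8
Each bag holds 4 vertices, so the decomposition has width 3, which upper-bounds the treewidth. Conversely, {2, 4, 9, 10} is a clique of size 4, and the vertices of any clique must share a bag in every tree decomposition; so some bag has ≥ 4 vertices and tw(G) ≥ 3. Combining the bounds, tw(G) = 3.

3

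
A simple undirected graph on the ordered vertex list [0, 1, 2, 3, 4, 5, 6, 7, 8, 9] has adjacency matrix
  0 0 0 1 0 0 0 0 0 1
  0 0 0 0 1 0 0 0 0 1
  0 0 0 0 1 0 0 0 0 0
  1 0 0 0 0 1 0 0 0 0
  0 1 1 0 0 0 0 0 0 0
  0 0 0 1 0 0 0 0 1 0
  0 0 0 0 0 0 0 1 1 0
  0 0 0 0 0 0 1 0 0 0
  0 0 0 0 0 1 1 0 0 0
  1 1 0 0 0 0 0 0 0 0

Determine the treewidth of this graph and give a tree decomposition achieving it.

Treewidth 1.
One optimal decomposition is:
Bags: B1 = {2, 4}  B2 = {1, 4}  B3 = {1, 9}  B4 = {0, 9}  B5 = {0, 3}  B6 = {3, 5}  B7 = {5, 8}  B8 = {6, 8}  B9 = {6, 7}
Tree: B1–B2, B2–B3, B3–B4, B4–B5, B5–B6, B6–B7, B7–B8, B8–B9

Each bag holds 2 vertices, so the decomposition has width 1, which upper-bounds the treewidth. Since G has at least one edge (e.g. 2–4), it is not an edgeless graph, so tw(G) ≥ 1. Hence tw(G) = 1 exactly.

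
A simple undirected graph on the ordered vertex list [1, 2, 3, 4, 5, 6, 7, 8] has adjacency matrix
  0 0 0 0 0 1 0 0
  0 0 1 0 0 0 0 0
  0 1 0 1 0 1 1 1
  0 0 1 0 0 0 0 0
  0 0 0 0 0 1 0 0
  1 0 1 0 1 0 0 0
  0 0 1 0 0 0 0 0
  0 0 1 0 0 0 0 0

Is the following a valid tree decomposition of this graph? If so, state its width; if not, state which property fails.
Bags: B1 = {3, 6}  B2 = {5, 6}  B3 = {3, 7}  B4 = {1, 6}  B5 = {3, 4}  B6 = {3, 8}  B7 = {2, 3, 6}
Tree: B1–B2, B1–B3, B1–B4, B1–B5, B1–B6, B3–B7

A tree decomposition must satisfy three properties: every vertex lies in some bag; for every edge, both endpoints lie together in some bag; and for every vertex, the bags containing it form a connected subtree. Here bags containing vertex 6 are not connected in the tree, so the decomposition is invalid.

No — bags containing vertex 6 are not connected in the tree.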